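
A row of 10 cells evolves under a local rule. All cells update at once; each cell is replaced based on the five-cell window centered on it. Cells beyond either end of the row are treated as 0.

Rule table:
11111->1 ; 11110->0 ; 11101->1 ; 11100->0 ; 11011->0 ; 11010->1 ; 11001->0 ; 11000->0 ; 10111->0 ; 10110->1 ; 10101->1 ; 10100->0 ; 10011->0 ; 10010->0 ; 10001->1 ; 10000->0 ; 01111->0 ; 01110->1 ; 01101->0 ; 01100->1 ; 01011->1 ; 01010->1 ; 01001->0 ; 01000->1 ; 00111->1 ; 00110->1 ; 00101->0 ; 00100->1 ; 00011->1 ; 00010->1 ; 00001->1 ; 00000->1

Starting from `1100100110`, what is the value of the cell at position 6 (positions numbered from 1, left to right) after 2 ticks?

0

tick 1: 1100100110  (fixed point — unchanged through tick 2)
position 6 holds 0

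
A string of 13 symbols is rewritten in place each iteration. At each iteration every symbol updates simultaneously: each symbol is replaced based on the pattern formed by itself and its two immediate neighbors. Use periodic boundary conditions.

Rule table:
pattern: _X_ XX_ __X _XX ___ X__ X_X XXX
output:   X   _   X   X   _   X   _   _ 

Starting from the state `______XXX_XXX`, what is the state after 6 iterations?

X__X__X_XX_X_

X____XX___X__
XX__XX_X_XXXX
__XXX__X_X___
_XX__XXX_XX__
XX_XXX___X_X_
X__X__X_XX_X_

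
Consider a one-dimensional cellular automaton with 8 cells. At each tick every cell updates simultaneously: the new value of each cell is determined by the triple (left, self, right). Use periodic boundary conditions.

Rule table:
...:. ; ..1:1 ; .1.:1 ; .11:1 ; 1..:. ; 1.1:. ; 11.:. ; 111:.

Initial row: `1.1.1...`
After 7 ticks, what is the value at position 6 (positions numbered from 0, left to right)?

1

1.1.1..1
..1.1.11
.11.1.1.
11..1.1.
1..11.1.
1.11..1.
1.1..11.
position 6 holds 1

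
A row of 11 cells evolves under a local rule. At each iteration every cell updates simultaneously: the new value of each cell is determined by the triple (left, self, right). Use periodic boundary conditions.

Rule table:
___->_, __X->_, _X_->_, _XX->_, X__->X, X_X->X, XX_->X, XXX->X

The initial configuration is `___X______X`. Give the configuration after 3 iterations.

iteration 1: X___X______
iteration 2: _X___X_____
iteration 3: __X___X____

__X___X____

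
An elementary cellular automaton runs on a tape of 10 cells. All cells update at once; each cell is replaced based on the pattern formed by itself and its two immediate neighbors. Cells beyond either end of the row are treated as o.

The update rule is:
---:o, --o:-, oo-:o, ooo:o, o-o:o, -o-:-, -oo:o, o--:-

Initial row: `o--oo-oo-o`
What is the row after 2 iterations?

o--ooooooo

o--ooooooo
o--ooooooo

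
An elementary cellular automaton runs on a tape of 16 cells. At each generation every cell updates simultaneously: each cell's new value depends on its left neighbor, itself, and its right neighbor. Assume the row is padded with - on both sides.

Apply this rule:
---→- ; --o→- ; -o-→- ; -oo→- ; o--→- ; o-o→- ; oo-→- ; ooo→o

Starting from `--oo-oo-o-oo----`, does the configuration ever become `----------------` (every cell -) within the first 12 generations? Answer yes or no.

yes

----------------
all cells are - at generation 1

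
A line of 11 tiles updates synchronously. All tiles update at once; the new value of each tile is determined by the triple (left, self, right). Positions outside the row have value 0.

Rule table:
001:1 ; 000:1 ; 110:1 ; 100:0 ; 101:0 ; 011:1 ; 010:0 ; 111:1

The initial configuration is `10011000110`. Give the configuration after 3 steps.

11111011110

step 1: 00111011110
step 2: 11111011110
step 3: 11111011110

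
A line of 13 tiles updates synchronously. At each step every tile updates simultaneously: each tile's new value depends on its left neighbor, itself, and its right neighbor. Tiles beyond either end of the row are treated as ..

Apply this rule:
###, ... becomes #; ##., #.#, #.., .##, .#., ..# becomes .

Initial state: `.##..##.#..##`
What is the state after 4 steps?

step 1: .............
step 2: #############
step 3: .###########.
step 4: ..#########..

..#########..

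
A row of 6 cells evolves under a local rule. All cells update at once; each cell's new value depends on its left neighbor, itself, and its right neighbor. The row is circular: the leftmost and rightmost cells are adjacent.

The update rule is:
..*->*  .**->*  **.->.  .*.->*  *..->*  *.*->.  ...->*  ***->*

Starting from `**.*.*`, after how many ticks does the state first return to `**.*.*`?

6

*..*.*
.***.*
.**..*
.*.***
.*.**.
**.*.*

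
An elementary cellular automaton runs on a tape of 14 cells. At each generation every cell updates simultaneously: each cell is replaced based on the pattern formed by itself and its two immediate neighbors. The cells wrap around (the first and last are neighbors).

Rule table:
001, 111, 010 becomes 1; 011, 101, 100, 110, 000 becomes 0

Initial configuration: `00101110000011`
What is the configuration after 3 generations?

10010000010001

01100100000100
10001100001100
10010000010001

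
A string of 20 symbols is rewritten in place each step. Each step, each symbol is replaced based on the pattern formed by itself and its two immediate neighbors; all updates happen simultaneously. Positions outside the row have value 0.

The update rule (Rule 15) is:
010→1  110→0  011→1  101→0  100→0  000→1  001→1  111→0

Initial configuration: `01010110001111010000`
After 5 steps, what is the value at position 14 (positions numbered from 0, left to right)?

1

11010100111000010111
10010101100011110100
10110101001110000101
10100101011000111101
10101101010011100001
position 14 holds 1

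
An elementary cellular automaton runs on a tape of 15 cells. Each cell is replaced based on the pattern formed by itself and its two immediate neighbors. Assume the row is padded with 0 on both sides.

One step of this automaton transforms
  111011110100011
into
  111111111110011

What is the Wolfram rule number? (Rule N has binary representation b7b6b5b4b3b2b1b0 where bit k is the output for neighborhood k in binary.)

252

position 1: 111 → 1  (bit 7 = 1)
position 2: 110 → 1  (bit 6 = 1)
position 3: 101 → 1  (bit 5 = 1)
position 10: 100 → 1  (bit 4 = 1)
position 0: 011 → 1  (bit 3 = 1)
position 9: 010 → 1  (bit 2 = 1)
position 12: 001 → 0  (bit 1 = 0)
position 11: 000 → 0  (bit 0 = 0)
bits b7..b0 = 11111100 = 252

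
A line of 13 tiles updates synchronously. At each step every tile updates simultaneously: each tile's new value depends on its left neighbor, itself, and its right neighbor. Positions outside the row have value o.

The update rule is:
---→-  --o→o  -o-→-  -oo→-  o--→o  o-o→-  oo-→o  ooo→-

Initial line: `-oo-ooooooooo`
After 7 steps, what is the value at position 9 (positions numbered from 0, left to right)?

o

step 1: --o----------
step 2: oo-o--------o
step 3: -o--o------o-
step 4: --oo-o----o--
step 5: oo-o--o--o-oo
step 6: -o--oo-oo----
step 7: --oo-o--oo--o
position 9 holds o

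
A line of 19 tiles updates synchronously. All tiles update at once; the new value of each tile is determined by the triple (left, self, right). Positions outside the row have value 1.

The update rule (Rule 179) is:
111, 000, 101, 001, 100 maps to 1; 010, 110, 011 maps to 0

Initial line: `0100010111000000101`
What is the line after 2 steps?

0101010101011110101

1011101010111111010
0101010101011110101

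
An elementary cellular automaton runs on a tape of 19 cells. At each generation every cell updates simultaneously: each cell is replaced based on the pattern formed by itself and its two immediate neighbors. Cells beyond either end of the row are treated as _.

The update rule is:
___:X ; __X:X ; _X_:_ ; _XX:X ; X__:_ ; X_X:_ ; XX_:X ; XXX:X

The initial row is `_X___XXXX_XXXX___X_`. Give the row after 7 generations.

XXXXXXXXX_XXXX_XX__

X__XXXXXX_XXXX_XX__
__XXXXXXX_XXXX_XX_X
XXXXXXXXX_XXXX_XX__
XXXXXXXXX_XXXX_XX_X
XXXXXXXXX_XXXX_XX__  (repeats generation 3; period 2)
generation 7: XXXXXXXXX_XXXX_XX__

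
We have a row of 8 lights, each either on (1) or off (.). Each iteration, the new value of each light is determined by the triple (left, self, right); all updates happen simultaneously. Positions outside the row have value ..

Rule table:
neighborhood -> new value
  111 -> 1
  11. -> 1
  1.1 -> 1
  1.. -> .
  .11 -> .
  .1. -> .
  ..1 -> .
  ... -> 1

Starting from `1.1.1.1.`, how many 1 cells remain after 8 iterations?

4

iteration 1: .1.1.1..
iteration 2: ..1.1..1
iteration 3: 1..1....
iteration 4: .....111
iteration 5: 1111..11
iteration 6: .111...1
iteration 7: ..11.1..
iteration 8: 1..11..1
count of 1: 4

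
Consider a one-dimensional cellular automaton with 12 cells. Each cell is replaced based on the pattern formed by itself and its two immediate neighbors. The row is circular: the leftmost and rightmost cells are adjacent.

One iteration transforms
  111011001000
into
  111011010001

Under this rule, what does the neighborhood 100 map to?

0

At position 6 the neighborhood is 100; the next row has 0 there.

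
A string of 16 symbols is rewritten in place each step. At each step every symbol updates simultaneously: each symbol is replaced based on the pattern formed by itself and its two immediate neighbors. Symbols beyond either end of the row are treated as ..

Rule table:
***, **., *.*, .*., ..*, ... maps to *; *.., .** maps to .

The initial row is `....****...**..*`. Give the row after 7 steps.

step 1: ****.***.**.*.**
step 2: .****.***.****.*
step 3: *.****.***.*****
step 4: **.****.***.****
step 5: .**.****.***.***
step 6: *.**.****.***.**
step 7: **.**.****.***.*

**.**.****.***.*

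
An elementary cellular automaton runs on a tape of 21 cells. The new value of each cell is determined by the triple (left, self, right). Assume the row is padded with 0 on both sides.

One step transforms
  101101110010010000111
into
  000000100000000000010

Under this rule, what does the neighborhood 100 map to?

0

At position 8 the neighborhood is 100; the next row has 0 there.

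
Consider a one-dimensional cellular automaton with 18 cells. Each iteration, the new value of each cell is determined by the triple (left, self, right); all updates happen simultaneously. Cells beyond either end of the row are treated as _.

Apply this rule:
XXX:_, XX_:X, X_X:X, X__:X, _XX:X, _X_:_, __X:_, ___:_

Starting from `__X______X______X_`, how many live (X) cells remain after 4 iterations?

2

iteration 1: ___X______X______X
iteration 2: ____X______X______
iteration 3: _____X______X_____
iteration 4: ______X______X____
count of X: 2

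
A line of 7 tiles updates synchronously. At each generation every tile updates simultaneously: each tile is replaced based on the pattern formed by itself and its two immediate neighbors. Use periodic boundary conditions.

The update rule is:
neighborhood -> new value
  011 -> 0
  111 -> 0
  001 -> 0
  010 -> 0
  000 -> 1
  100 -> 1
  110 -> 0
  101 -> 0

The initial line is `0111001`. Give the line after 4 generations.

0000100
1110011
0001000
1100111

1100111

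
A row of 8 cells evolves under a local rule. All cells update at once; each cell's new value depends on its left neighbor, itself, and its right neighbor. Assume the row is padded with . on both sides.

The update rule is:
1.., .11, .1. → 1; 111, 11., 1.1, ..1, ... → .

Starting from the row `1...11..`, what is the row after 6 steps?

11..1.1.
1.1.1.11
1.1.1.1.
1.1.1.11  (repeats step 2; period 2)
step 6: 1.1.1.11

1.1.1.11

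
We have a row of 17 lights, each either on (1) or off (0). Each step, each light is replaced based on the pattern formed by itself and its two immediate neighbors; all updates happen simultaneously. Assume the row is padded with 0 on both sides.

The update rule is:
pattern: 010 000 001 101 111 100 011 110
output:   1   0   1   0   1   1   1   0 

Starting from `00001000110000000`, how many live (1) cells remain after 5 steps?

step 1: 00011101101000000
step 2: 00111001001100000
step 3: 01110111111010000
step 4: 11100111110011000
step 5: 11011111101110100
count of 1: 12

12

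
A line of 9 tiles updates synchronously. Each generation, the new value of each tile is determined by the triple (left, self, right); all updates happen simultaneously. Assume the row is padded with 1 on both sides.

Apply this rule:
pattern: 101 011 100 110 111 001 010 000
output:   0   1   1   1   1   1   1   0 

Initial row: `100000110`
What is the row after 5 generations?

111011110

generation 1: 110001110
generation 2: 111011110
generation 3: 111011110  (fixed point — unchanged through generation 5)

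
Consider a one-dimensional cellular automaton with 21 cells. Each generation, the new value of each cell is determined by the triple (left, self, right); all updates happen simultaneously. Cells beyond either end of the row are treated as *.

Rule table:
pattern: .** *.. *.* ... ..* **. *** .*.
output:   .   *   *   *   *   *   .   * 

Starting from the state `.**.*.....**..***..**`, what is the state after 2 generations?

*.********.***..***..
**.......**..***..***

**.......**..***..***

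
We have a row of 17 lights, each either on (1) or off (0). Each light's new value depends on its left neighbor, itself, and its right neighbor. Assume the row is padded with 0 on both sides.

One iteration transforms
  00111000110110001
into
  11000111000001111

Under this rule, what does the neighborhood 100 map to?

1

At position 5 the neighborhood is 100; the next row has 1 there.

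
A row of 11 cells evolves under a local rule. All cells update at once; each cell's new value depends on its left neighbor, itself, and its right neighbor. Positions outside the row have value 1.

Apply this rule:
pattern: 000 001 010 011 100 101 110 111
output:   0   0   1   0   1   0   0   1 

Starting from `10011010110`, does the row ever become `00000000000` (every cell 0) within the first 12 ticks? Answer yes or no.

no

tick 1: 01000010000
tick 2: 01100011000
tick 3: 00010000100
tick 4: 10011000110
tick 5: 01000100000
tick 6: 01100110000
tick 7: 00010001000
tick 8: 10011001100
tick 9: 01000100010
tick 10: 01100110010
tick 11: 00010001010
tick 12: 10011001010
tick 12 is 10011001010, still not uniform 0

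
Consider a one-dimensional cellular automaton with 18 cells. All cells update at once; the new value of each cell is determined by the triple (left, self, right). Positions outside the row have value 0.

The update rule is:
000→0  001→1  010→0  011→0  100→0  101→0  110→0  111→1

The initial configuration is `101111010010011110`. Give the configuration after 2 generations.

000110000100101100
001000001001000000

001000001001000000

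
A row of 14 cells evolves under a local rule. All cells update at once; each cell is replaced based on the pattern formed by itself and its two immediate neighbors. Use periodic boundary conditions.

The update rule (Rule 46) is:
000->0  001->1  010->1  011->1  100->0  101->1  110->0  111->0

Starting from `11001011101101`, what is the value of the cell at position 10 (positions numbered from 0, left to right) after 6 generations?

00011110011011
00110000110110
01100001101100
11000011011000
10000110110001
00001101100011
position 10 holds 0

0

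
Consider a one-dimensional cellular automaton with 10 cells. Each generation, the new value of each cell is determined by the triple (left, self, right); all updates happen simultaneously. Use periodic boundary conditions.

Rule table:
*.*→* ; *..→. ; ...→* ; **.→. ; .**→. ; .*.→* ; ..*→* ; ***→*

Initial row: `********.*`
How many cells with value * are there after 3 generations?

*******.*.
.*****.***
*.***.*.*.
count of *: 6

6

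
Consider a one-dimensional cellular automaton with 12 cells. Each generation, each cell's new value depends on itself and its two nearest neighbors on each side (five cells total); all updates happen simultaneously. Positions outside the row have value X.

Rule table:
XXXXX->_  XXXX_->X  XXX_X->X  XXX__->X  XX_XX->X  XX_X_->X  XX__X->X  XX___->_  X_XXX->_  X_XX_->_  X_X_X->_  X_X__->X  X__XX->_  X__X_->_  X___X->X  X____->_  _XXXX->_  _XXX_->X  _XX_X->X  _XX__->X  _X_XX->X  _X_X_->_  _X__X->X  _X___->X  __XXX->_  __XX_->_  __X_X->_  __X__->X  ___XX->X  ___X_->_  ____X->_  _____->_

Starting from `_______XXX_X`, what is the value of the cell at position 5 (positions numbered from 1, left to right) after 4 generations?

generation 1: ______X_XXX_
generation 2: _______X_XXX
generation 3: ________X___
generation 4: ________XXXX
position 5 holds _

_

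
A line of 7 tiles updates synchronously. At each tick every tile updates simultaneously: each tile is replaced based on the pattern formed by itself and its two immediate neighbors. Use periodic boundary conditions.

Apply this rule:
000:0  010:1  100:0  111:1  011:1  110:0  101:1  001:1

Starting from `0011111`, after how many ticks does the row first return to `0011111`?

0111110
1111100
1111001
1110011
1100111
1001111
0011111

7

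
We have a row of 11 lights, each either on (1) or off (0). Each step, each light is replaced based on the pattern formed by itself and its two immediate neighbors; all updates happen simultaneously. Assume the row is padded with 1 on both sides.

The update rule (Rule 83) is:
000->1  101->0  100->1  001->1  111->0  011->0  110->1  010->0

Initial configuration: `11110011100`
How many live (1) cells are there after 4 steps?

5

00011100111
11100111000
00111001111
11001110000
count of 1: 5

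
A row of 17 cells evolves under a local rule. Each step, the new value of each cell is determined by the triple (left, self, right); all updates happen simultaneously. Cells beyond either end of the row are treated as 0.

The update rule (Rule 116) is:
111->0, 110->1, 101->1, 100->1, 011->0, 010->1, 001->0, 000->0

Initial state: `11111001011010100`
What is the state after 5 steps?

step 1: 00001101101111110
step 2: 00000110110000011
step 3: 00000011011000001
step 4: 00000001101100001
step 5: 00000000110110001

00000000110110001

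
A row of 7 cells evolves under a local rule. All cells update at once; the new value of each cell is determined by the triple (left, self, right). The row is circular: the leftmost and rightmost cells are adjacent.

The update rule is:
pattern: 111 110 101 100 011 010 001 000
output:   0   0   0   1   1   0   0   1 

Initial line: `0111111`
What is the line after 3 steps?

0100000
0011111
1010000

1010000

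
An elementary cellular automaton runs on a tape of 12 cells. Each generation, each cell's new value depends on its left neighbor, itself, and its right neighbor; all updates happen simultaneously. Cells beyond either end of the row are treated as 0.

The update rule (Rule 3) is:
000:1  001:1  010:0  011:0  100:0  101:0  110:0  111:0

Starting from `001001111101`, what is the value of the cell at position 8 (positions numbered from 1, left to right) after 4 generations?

1

generation 1: 110010000000
generation 2: 000100111111
generation 3: 111001000000
generation 4: 000010011111
position 8 holds 1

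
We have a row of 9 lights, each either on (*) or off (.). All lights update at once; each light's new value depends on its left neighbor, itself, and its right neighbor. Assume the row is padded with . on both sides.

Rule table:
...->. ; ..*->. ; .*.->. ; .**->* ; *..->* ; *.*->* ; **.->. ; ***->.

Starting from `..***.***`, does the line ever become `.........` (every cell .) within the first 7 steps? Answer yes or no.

no

..*..**..
...*.*.*.
....*.*.*
.....*.*.
......*.*
.......*.
........*
step 7 is ........*, still not uniform .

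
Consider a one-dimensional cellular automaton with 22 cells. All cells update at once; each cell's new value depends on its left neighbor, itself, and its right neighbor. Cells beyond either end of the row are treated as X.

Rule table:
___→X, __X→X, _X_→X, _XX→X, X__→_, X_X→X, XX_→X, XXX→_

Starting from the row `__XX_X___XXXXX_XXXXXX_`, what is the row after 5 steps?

___XXX_X_XXX_X_XXXXXXX

_XXXXX_XXX___XXX____XX
XX___XXX_X_XXX_X_XXXX_
_X_XXX_XXXXX_XXXXX__XX
XXXX_XXX___XXX___X_XX_
___XXX_X_XXX_X_XXXXXXX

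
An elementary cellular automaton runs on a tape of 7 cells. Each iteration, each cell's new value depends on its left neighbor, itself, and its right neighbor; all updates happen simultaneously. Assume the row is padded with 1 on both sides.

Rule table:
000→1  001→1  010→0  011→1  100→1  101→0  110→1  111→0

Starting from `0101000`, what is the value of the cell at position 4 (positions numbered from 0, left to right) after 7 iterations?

0000111
1111100
0000111  (repeats iteration 1; period 2)
iteration 7: 0000111
position 4 holds 1

1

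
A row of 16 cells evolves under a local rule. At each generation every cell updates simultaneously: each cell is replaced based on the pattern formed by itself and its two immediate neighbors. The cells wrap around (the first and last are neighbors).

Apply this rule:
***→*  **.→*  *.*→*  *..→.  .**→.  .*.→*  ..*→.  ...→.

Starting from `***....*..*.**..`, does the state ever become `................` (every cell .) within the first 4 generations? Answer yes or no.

.**....*..**.*..
..*....*...***..
..*....*....**..
..*....*.....*..
generation 4 is ..*....*.....*.., still not uniform .

no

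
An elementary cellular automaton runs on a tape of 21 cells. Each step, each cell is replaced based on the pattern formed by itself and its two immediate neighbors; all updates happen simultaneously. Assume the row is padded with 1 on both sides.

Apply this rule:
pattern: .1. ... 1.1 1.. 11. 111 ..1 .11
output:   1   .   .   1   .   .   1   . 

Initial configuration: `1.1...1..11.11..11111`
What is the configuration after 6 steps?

1..11....1.......1...

..11.1111.....11.....
11.......1...1..1...1
..1.....111.111111.1.
1111...1...........1.
....1.111.........11.
1..11....1.......1...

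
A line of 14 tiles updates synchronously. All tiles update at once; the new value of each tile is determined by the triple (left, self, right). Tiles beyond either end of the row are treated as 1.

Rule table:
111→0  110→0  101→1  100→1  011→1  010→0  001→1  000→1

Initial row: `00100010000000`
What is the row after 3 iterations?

11011101111111
00110011000000
11101110111111

11101110111111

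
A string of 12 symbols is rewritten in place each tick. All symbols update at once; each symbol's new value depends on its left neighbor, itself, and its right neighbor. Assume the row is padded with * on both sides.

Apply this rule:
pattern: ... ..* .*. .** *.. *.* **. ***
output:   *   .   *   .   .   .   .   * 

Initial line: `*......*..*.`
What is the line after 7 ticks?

.*..*..*..*.

tick 1: ..****.*..*.
tick 2: ...**..*..*.
tick 3: .*.....*..*.
tick 4: .*.***.*..*.
tick 5: .*..*..*..*.
tick 6: .*..*..*..*.  (fixed point — unchanged through tick 7)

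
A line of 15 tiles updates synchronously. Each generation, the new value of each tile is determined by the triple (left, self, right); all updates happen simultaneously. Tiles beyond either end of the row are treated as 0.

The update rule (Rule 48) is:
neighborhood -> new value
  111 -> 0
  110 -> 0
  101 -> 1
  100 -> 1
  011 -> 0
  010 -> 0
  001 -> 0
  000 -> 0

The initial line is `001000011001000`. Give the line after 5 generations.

000100000100100
000010000010010
000001000001001
000000100000100
000000010000010

000000010000010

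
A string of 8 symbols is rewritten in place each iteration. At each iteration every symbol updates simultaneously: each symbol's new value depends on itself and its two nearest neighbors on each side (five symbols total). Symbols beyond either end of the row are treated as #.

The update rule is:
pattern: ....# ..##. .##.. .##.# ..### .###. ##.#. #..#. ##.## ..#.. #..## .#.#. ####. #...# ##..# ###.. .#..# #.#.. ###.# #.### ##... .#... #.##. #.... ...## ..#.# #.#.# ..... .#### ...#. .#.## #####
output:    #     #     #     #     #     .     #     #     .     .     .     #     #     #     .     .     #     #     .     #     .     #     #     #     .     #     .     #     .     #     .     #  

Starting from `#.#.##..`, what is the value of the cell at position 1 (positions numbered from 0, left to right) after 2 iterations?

.#..##..
###.##..
position 1 holds #

#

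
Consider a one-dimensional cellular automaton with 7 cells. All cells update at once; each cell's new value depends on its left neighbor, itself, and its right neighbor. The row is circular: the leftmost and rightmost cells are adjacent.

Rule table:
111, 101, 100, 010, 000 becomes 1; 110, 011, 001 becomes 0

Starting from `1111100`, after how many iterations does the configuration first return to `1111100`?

0111010
0010111
1011010
1100111
1010011
0111001
1010101
0111110
0011101
1001011
0101101
1110011
1101001
1011100
1101010
0011111
1001110
1100101
1010110
1111001
1110100
0101110
0110101
1001111
0100111
1110010
0101011
1111100

28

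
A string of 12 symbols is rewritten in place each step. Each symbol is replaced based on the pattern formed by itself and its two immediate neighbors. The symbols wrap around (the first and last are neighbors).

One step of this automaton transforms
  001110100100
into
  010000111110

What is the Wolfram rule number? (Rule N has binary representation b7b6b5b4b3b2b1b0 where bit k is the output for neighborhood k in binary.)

22

position 3: 111 → 0  (bit 7 = 0)
position 4: 110 → 0  (bit 6 = 0)
position 5: 101 → 0  (bit 5 = 0)
position 7: 100 → 1  (bit 4 = 1)
position 2: 011 → 0  (bit 3 = 0)
position 6: 010 → 1  (bit 2 = 1)
position 1: 001 → 1  (bit 1 = 1)
position 0: 000 → 0  (bit 0 = 0)
bits b7..b0 = 00010110 = 22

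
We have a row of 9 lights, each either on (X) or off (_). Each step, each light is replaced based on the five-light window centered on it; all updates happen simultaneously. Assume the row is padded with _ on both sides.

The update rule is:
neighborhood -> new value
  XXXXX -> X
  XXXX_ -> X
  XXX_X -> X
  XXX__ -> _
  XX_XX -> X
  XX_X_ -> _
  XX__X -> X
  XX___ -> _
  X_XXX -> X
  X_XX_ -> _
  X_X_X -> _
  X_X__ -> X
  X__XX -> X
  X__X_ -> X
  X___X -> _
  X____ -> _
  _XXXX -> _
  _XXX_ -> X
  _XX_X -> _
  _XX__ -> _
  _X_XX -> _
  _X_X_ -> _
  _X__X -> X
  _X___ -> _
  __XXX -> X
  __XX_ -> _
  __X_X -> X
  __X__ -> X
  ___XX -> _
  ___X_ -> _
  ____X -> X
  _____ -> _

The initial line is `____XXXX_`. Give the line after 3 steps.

X_X___X__

__X_X_X__
X_X___X__
X_X___X__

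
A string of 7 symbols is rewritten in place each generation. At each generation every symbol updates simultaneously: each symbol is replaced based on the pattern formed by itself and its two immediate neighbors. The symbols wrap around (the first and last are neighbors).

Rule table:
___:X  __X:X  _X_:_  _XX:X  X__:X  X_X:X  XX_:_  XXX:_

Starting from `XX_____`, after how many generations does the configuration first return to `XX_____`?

14

X_XXXXX
_XX____
XX_XXXX
__XX___
XXX_XXX
___XX__
XXXX_XX
____XX_
XXXXX_X
_____XX
XXXXXX_
X_____X
_XXXXXX
XX_____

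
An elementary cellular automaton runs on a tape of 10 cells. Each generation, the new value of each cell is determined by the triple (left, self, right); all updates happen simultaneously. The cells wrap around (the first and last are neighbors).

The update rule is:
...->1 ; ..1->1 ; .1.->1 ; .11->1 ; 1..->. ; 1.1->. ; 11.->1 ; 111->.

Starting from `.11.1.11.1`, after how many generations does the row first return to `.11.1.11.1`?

.11.1.11.1

1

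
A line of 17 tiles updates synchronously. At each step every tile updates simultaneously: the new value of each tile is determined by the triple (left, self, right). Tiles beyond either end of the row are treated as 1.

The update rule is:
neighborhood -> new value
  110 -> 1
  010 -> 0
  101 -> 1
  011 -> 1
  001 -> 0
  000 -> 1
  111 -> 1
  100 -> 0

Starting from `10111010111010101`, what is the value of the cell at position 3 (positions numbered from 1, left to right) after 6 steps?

11111101111101011
11111111111110111
11111111111111111
11111111111111111  (fixed point — unchanged through step 6)
position 3 holds 1

1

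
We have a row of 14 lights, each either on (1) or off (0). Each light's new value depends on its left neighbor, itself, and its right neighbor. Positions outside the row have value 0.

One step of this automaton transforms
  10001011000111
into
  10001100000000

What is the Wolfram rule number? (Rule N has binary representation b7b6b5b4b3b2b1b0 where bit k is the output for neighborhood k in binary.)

36

position 12: 111 → 0  (bit 7 = 0)
position 7: 110 → 0  (bit 6 = 0)
position 5: 101 → 1  (bit 5 = 1)
position 1: 100 → 0  (bit 4 = 0)
position 6: 011 → 0  (bit 3 = 0)
position 0: 010 → 1  (bit 2 = 1)
position 3: 001 → 0  (bit 1 = 0)
position 2: 000 → 0  (bit 0 = 0)
bits b7..b0 = 00100100 = 36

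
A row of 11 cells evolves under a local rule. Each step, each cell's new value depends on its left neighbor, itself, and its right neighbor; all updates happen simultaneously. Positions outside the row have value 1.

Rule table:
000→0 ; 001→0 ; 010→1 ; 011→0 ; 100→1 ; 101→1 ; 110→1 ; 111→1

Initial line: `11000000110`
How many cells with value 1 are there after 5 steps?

11100000011
11110000001
11111000000
11111100000
11111110000
count of 1: 7

7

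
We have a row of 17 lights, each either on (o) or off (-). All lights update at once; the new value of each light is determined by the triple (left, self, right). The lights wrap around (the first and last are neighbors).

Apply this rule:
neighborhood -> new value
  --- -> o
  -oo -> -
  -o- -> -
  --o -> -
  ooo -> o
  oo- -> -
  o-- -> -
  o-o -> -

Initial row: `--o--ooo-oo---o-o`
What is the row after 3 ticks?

------o-----o----
ooooo---ooo---ooo
oooo--o--o--o--oo

oooo--o--o--o--oo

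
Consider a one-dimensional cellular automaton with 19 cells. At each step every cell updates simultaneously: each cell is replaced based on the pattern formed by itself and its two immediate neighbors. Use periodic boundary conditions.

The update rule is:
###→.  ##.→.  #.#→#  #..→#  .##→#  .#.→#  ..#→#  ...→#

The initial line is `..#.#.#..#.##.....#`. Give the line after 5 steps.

##############.####

step 1: ############.######
step 2: ............##.....
step 3: #############.#####
step 4: .............##....
step 5: ##############.####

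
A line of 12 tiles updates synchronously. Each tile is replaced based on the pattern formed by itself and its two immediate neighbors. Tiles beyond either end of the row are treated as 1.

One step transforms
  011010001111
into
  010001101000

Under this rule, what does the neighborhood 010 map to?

At position 4 the neighborhood is 010; the next row has 0 there.

0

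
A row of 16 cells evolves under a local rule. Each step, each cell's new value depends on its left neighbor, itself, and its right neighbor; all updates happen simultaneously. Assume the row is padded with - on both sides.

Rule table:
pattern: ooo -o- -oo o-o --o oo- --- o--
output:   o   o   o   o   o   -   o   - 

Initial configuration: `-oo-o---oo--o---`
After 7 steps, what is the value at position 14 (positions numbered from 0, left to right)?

oo-oo-ooo--oo-oo
o-oo-ooo--oo-oo-
ooo-ooo--oo-oo--
oo-ooo--oo-oo--o
o-ooo--oo-oo--oo
oooo--oo-oo--oo-
ooo--oo-oo--oo--
position 14 holds -

-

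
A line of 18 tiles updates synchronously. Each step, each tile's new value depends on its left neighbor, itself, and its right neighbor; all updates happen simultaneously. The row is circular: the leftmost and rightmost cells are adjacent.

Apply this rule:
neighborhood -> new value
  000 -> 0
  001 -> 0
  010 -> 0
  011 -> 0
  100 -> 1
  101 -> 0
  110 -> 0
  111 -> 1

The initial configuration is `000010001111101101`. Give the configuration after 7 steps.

100001000111000000
010000100010100000
001000010000010000
000100001000001000
000010000100000100
000001000010000010
000000100001000001

000000100001000001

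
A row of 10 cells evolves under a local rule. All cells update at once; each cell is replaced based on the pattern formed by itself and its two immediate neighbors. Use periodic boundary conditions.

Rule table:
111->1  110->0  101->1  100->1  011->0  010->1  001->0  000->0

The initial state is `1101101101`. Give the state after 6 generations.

1011111101

1010010010
1111011011
1110100101
1101110110
0010101001
1011111101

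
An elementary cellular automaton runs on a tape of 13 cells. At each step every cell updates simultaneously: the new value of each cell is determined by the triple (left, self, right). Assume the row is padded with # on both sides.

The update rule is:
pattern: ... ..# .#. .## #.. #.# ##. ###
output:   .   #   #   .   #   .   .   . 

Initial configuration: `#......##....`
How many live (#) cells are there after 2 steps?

9

.#....#..#..#
.##..#######.
count of #: 9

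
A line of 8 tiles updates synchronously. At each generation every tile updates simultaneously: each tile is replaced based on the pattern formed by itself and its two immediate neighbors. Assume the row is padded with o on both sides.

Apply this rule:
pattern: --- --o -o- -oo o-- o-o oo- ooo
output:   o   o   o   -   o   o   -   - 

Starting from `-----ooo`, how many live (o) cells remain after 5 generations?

5

generation 1: ooooo---
generation 2: -----ooo  (repeats generation 0; period 2)
generation 5: ooooo---
count of o: 5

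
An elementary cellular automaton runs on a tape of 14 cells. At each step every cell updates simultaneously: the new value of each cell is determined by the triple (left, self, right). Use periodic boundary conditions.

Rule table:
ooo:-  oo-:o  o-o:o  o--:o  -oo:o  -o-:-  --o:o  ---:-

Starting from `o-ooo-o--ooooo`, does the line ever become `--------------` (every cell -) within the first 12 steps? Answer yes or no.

no

step 1: ooo-oo-ooo----
step 2: o-oooooo-oo--o
step 3: ooo----ooooooo
step 4: --oo--oo------
step 5: -oooooooo-----
step 6: oo------oo----
step 7: ooo----oooo--o
step 8: --oo--oo--oooo
step 9: ooooooooooo--o
step 10: ----------oooo
step 11: o--------oo--o
step 12: oo------oooooo
step 12 is oo------oooooo, still not uniform -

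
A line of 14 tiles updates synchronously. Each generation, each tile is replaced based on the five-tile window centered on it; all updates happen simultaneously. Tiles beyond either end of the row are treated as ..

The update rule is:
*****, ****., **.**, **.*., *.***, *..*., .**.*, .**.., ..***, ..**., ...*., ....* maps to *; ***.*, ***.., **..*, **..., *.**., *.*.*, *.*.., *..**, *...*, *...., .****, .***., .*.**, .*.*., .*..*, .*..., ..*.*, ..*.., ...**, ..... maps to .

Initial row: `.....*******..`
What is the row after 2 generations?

...*.*.****...
.**....*.*....

.**....*.*....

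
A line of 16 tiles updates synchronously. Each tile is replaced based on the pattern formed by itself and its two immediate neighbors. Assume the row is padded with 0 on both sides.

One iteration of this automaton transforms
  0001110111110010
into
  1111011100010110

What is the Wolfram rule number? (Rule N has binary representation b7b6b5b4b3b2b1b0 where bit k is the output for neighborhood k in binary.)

position 4: 111 → 0  (bit 7 = 0)
position 5: 110 → 1  (bit 6 = 1)
position 6: 101 → 1  (bit 5 = 1)
position 12: 100 → 0  (bit 4 = 0)
position 3: 011 → 1  (bit 3 = 1)
position 14: 010 → 1  (bit 2 = 1)
position 2: 001 → 1  (bit 1 = 1)
position 0: 000 → 1  (bit 0 = 1)
bits b7..b0 = 01101111 = 111

111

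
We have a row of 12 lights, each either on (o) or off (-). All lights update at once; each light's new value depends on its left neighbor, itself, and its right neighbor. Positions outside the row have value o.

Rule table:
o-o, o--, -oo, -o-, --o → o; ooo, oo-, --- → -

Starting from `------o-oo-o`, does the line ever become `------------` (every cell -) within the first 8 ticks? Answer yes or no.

tick 1: o----oooo-oo
tick 2: -o--oo---oo-
tick 3: ooooo-o-oo-o
tick 4: -----oooo-oo
tick 5: o---oo---oo-
tick 6: -o-oo-o-oo-o
tick 7: oooo-oooo-oo
tick 8: ----oo---oo-
tick 8 is ----oo---oo-, still not uniform -

no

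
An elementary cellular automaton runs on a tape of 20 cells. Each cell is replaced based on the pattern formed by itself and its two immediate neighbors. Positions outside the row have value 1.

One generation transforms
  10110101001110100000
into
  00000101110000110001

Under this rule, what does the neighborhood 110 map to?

At position 0 the neighborhood is 110; the next row has 0 there.

0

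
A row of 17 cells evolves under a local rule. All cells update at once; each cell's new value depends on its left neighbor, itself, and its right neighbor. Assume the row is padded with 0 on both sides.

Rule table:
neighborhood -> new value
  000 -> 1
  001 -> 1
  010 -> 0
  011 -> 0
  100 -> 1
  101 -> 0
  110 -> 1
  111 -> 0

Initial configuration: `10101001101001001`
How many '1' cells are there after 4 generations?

00000110100110110
11111010011010011
00001001101001101
11110110100110100
count of 1: 10

10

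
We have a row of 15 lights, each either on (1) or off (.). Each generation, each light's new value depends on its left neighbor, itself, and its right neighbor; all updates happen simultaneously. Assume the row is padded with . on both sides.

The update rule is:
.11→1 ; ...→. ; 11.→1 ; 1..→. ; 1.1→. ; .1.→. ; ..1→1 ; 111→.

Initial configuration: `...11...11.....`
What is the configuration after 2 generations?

..111..111.....
.11.1.11.1.....

.11.1.11.1.....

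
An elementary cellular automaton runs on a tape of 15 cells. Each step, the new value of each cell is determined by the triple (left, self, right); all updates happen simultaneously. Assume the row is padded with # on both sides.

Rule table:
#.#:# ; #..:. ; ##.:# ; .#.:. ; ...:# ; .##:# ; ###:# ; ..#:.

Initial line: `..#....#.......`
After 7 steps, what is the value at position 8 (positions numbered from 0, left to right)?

step 1: ....##...#####.
step 2: .##.##.#.######
step 3: #######.#######
step 4: ###############
step 5: ###############  (fixed point — unchanged through step 7)
position 8 holds #

#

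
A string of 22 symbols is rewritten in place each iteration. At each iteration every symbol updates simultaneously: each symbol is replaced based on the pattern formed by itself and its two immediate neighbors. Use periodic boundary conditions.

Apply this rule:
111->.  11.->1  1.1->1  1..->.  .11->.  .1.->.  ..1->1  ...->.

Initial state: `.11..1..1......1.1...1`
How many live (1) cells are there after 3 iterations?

1.1.1..1......1.1...1.
.1.1..1......1.1...1.1
1.1..1......1.1...1.1.
count of 1: 7

7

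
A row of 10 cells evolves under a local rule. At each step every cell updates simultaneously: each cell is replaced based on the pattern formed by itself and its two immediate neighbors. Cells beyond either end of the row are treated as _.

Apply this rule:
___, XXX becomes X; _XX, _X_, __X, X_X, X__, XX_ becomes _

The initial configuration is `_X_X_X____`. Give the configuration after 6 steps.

_______XXX
XXXXXX__X_
_XXXX_____
__XX__XXXX
X______XX_
__XXXX____

__XXXX____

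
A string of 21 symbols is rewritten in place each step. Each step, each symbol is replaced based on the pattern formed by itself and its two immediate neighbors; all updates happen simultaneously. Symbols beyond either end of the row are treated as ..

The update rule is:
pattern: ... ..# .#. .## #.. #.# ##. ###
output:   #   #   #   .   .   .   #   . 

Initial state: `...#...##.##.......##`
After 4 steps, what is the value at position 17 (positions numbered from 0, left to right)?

####.##.#..#.######.#
...#..#.#.##......#.#
####.##.#..#.######.#  (repeats step 1; period 2)
step 4: ...#..#.#.##......#.#
position 17 holds .

.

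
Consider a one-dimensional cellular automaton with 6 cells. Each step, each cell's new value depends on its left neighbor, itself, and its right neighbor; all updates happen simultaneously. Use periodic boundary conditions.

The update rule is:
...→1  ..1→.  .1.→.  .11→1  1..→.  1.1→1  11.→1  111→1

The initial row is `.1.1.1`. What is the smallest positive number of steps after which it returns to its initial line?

1.1.1.
.1.1.1

2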